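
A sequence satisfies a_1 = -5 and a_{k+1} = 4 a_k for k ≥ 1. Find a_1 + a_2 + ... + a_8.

-109225

a_2 = 4·(-5) = -20
a_3 = 4·(-20) = -80
a_4 = 4·(-80) = -320
a_5 = 4·(-320) = -1280
a_6 = 4·(-1280) = -5120
a_7 = 4·(-5120) = -20480
a_8 = 4·(-20480) = -81920
Sum = (-5) + (-20) + (-80) + (-320) + (-1280) + (-5120) + (-20480) + (-81920) = -109225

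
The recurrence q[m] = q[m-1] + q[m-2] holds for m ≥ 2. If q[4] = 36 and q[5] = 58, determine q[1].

Rearranging, q[m-2] = q[m] - q[m-1].
q[3] = 58 - 36 = 22
q[2] = 36 - 22 = 14
q[1] = 22 - 14 = 8

8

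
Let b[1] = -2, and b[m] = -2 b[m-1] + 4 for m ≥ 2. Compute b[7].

b[2] = -2*(-2) + 4 = 8
b[3] = -2*8 + 4 = -12
b[4] = -2*(-12) + 4 = 28
b[5] = -2*28 + 4 = -52
b[6] = -2*(-52) + 4 = 108
b[7] = -2*108 + 4 = -212

-212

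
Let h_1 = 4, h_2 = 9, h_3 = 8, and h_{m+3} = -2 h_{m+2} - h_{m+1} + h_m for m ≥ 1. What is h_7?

h_4 = -2*8 - 9 + 4 = -21
h_5 = -2*(-21) - 8 + 9 = 43
h_6 = -2*43 - (-21) + 8 = -57
h_7 = -2*(-57) - 43 + (-21) = 50

50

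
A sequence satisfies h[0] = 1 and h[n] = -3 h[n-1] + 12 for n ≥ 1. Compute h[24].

-564859072959

The fixed point is 12/(1 + 3) = 3, so h[n] - 3 = -3(h[n-1] - 3).
Hence h[n] = -2·(-3)^n + 3.
h[24] = -2·(-3)^{24} + 3 = -2·282429536481 + 3 = -564859072959.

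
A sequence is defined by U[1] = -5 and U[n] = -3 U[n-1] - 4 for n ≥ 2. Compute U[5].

U[2] = -3*(-5) - 4 = 11
U[3] = -3*11 - 4 = -37
U[4] = -3*(-37) - 4 = 107
U[5] = -3*107 - 4 = -325

-325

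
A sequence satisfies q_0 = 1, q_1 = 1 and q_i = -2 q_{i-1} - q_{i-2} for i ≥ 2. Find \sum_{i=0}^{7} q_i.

q_2 = -2·1 - 1 = -3
q_3 = -2·(-3) - 1 = 5
q_4 = -2·5 - (-3) = -7
q_5 = -2·(-7) - 5 = 9
q_6 = -2·9 - (-7) = -11
q_7 = -2·(-11) - 9 = 13
Sum = 1 + 1 + (-3) + 5 + (-7) + 9 + (-11) + 13 = 8

8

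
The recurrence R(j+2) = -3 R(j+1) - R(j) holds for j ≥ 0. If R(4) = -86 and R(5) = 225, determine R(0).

-5

Rearranging, R(j-2) = -(R(j) + 3 R(j-1)).
R(3) = -(225 + 3(-86)) = 33
R(2) = -(-86 + 3(33)) = -13
R(1) = -(33 + 3(-13)) = 6
R(0) = -(-13 + 3(6)) = -5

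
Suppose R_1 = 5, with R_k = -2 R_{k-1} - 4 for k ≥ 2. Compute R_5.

R_2 = -2(5) - 4 = -14
R_3 = -2(-14) - 4 = 24
R_4 = -2(24) - 4 = -52
R_5 = -2(-52) - 4 = 100

100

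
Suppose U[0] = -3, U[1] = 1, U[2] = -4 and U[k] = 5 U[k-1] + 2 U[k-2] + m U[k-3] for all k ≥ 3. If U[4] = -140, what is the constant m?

3

U[3] = -18 - 3m
U[4] = -98 - 14m
So -98 - 14m = -140, giving m = 3.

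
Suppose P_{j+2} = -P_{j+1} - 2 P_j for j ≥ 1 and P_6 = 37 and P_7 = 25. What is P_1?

Rearranging, P_{j-2} = (P_j + P_{j-1}) / -2.
P_5 = (25 + 37) / -2 = 62/-2 = -31
P_4 = (37 + (-31)) / -2 = 6/-2 = -3
P_3 = (-31 + (-3)) / -2 = -34/-2 = 17
P_2 = (-3 + 17) / -2 = 14/-2 = -7
P_1 = (17 + (-7)) / -2 = 10/-2 = -5

-5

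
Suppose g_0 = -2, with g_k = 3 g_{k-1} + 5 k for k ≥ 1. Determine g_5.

409

g_1 = 3(-2) + 5 = -1
g_2 = 3(-1) + 10 = 7
g_3 = 3(7) + 15 = 36
g_4 = 3(36) + 20 = 128
g_5 = 3(128) + 25 = 409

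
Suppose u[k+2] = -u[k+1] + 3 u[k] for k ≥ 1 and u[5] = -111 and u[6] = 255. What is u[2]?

9

Rearranging, u[k-2] = (u[k] + u[k-1]) / 3.
u[4] = (255 + (-111)) / 3 = 144/3 = 48
u[3] = (-111 + 48) / 3 = -63/3 = -21
u[2] = (48 + (-21)) / 3 = 27/3 = 9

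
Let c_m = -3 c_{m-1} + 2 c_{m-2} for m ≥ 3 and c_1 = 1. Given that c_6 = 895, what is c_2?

Let c_2 = x.
c_3 = 2 - 3x
c_4 = -6 + 11x
c_5 = 22 - 39x
c_6 = -78 + 139x
So -78 + 139x = 895, giving x = 7.

7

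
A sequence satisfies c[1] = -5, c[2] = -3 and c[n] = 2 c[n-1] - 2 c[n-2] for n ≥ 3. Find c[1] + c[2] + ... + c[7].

c[3] = 2·(-3) - 2·(-5) = 4
c[4] = 2·4 - 2·(-3) = 14
c[5] = 2·14 - 2·4 = 20
c[6] = 2·20 - 2·14 = 12
c[7] = 2·12 - 2·20 = -16
Sum = (-5) + (-3) + 4 + 14 + 20 + 12 + (-16) = 26

26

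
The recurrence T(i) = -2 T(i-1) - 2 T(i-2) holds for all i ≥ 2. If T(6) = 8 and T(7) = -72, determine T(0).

Rearranging, T(i-2) = (T(i) + 2 T(i-1)) / -2.
T(5) = (-72 + 2*8) / -2 = -56/-2 = 28
T(4) = (8 + 2*28) / -2 = 64/-2 = -32
T(3) = (28 + 2*(-32)) / -2 = -36/-2 = 18
T(2) = (-32 + 2*18) / -2 = 4/-2 = -2
T(1) = (18 + 2*(-2)) / -2 = 14/-2 = -7
T(0) = (-2 + 2*(-7)) / -2 = -16/-2 = 8

8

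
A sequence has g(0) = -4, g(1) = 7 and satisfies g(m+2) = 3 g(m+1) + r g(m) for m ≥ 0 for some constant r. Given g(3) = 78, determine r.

g(2) = 21 - 4r
g(3) = 63 - 5r
So 63 - 5r = 78, giving r = -3.

-3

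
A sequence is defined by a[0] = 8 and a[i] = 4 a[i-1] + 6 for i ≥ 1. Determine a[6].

a[1] = 4(8) + 6 = 38
a[2] = 4(38) + 6 = 158
a[3] = 4(158) + 6 = 638
a[4] = 4(638) + 6 = 2558
a[5] = 4(2558) + 6 = 10238
a[6] = 4(10238) + 6 = 40958

40958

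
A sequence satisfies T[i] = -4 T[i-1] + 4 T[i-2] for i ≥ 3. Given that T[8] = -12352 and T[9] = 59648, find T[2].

3

Rearranging, T[i-2] = (T[i] + 4 T[i-1]) / 4.
T[7] = (59648 + 4*(-12352)) / 4 = 10240/4 = 2560
T[6] = (-12352 + 4*2560) / 4 = -2112/4 = -528
T[5] = (2560 + 4*(-528)) / 4 = 448/4 = 112
T[4] = (-528 + 4*112) / 4 = -80/4 = -20
T[3] = (112 + 4*(-20)) / 4 = 32/4 = 8
T[2] = (-20 + 4*8) / 4 = 12/4 = 3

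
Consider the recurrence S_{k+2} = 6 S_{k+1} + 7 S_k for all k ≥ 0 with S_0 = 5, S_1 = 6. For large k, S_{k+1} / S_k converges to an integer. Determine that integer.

The characteristic equation is r^2 - 6r - 7 = 0, which factors as (r - 7)(r + 1) = 0.
So the roots are 7 and -1. Since |7| > |-1| and the coefficient of 7^k is non-zero, the ratio tends to 7.

7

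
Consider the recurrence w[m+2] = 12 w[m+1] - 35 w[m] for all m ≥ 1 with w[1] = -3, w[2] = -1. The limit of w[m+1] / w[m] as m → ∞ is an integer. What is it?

The characteristic equation is r^2 - 12r + 35 = 0, which factors as (r - 7)(r - 5) = 0.
So the roots are 7 and 5. Since |7| > |5| and the coefficient of 7^m is non-zero, the ratio tends to 7.

7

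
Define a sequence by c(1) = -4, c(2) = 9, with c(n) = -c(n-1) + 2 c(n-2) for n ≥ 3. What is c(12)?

c(3) = -9 + 2(-4) = -17
c(4) = -(-17) + 2(9) = 35
c(5) = -35 + 2(-17) = -69
c(6) = -(-69) + 2(35) = 139
c(7) = -139 + 2(-69) = -277
c(8) = -(-277) + 2(139) = 555
c(9) = -555 + 2(-277) = -1109
c(10) = -(-1109) + 2(555) = 2219
c(11) = -2219 + 2(-1109) = -4437
c(12) = -(-4437) + 2(2219) = 8875

8875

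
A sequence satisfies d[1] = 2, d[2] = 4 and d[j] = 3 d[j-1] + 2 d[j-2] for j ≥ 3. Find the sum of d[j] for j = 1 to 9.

44726

d[3] = 3·4 + 2·2 = 16
d[4] = 3·16 + 2·4 = 56
d[5] = 3·56 + 2·16 = 200
d[6] = 3·200 + 2·56 = 712
d[7] = 3·712 + 2·200 = 2536
d[8] = 3·2536 + 2·712 = 9032
d[9] = 3·9032 + 2·2536 = 32168
Sum = 2 + 4 + 16 + 56 + 200 + 712 + 2536 + 9032 + 32168 = 44726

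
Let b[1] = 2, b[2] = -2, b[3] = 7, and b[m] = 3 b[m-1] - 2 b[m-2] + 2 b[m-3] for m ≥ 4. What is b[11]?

b[4] = 3*7 - 2*(-2) + 2*2 = 29
b[5] = 3*29 - 2*7 + 2*(-2) = 69
b[6] = 3*69 - 2*29 + 2*7 = 163
b[7] = 3*163 - 2*69 + 2*29 = 409
b[8] = 3*409 - 2*163 + 2*69 = 1039
b[9] = 3*1039 - 2*409 + 2*163 = 2625
b[10] = 3*2625 - 2*1039 + 2*409 = 6615
b[11] = 3*6615 - 2*2625 + 2*1039 = 16673

16673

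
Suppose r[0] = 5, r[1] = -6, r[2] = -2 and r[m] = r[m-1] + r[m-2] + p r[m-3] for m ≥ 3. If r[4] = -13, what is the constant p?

r[3] = -8 + 5p
r[4] = -10 - p
So -10 - p = -13, giving p = 3.

3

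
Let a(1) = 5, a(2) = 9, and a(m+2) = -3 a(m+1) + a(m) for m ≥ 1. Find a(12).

a(3) = -3(9) + 5 = -22
a(4) = -3(-22) + 9 = 75
a(5) = -3(75) + (-22) = -247
a(6) = -3(-247) + 75 = 816
a(7) = -3(816) + (-247) = -2695
a(8) = -3(-2695) + 816 = 8901
a(9) = -3(8901) + (-2695) = -29398
a(10) = -3(-29398) + 8901 = 97095
a(11) = -3(97095) + (-29398) = -320683
a(12) = -3(-320683) + 97095 = 1059144

1059144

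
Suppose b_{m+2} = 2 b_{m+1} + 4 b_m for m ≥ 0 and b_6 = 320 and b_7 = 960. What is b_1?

Rearranging, b_{m-2} = (b_m - 2 b_{m-1}) / 4.
b_5 = (960 - 2·320) / 4 = 320/4 = 80
b_4 = (320 - 2·80) / 4 = 160/4 = 40
b_3 = (80 - 2·40) / 4 = 0/4 = 0
b_2 = (40 - 2·0) / 4 = 40/4 = 10
b_1 = (0 - 2·10) / 4 = -20/4 = -5

-5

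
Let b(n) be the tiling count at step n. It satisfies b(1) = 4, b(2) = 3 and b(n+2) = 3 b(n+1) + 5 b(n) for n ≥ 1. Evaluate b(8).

32847

b(3) = 3·3 + 5·4 = 29
b(4) = 3·29 + 5·3 = 102
b(5) = 3·102 + 5·29 = 451
b(6) = 3·451 + 5·102 = 1863
b(7) = 3·1863 + 5·451 = 7844
b(8) = 3·7844 + 5·1863 = 32847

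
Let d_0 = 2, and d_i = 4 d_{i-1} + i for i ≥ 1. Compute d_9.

640793

d_1 = 4(2) + 1 = 9
d_2 = 4(9) + 2 = 38
d_3 = 4(38) + 3 = 155
d_4 = 4(155) + 4 = 624
d_5 = 4(624) + 5 = 2501
d_6 = 4(2501) + 6 = 10010
d_7 = 4(10010) + 7 = 40047
d_8 = 4(40047) + 8 = 160196
d_9 = 4(160196) + 9 = 640793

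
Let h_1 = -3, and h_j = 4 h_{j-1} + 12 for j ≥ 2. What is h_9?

65532

h_2 = 4(-3) + 12 = 0
h_3 = 4(0) + 12 = 12
h_4 = 4(12) + 12 = 60
h_5 = 4(60) + 12 = 252
h_6 = 4(252) + 12 = 1020
h_7 = 4(1020) + 12 = 4092
h_8 = 4(4092) + 12 = 16380
h_9 = 4(16380) + 12 = 65532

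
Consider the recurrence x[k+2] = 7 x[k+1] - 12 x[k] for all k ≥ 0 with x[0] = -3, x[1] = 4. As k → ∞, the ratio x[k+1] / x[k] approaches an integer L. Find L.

4

The characteristic equation is r^2 - 7r + 12 = 0, which factors as (r - 4)(r - 3) = 0.
So the roots are 4 and 3. Since |4| > |3| and the coefficient of 4^k is non-zero, the ratio tends to 4.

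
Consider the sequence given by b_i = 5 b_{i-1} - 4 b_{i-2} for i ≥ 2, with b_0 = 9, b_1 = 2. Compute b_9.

-611658

b_2 = 5·2 - 4·9 = -26
b_3 = 5·(-26) - 4·2 = -138
b_4 = 5·(-138) - 4·(-26) = -586
b_5 = 5·(-586) - 4·(-138) = -2378
b_6 = 5·(-2378) - 4·(-586) = -9546
b_7 = 5·(-9546) - 4·(-2378) = -38218
b_8 = 5·(-38218) - 4·(-9546) = -152906
b_9 = 5·(-152906) - 4·(-38218) = -611658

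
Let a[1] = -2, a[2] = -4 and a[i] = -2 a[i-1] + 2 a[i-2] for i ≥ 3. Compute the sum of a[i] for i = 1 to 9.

a[3] = -2·(-4) + 2·(-2) = 4
a[4] = -2·4 + 2·(-4) = -16
a[5] = -2·(-16) + 2·4 = 40
a[6] = -2·40 + 2·(-16) = -112
a[7] = -2·(-112) + 2·40 = 304
a[8] = -2·304 + 2·(-112) = -832
a[9] = -2·(-832) + 2·304 = 2272
Sum = (-2) + (-4) + 4 + (-16) + 40 + (-112) + 304 + (-832) + 2272 = 1654

1654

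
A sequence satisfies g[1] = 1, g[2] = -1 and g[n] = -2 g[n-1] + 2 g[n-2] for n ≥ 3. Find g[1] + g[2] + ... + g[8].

g[3] = -2·(-1) + 2·1 = 4
g[4] = -2·4 + 2·(-1) = -10
g[5] = -2·(-10) + 2·4 = 28
g[6] = -2·28 + 2·(-10) = -76
g[7] = -2·(-76) + 2·28 = 208
g[8] = -2·208 + 2·(-76) = -568
Sum = 1 + (-1) + 4 + (-10) + 28 + (-76) + 208 + (-568) = -414

-414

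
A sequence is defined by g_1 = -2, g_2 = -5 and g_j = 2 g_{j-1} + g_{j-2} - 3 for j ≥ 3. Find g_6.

g_3 = 2·(-5) + (-2) - 3 = -15
g_4 = 2·(-15) + (-5) - 3 = -38
g_5 = 2·(-38) + (-15) - 3 = -94
g_6 = 2·(-94) + (-38) - 3 = -229

-229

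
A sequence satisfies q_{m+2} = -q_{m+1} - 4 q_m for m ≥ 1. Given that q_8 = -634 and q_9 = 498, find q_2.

Rearranging, q_{m-2} = (q_m + q_{m-1}) / -4.
q_7 = (498 + (-634)) / -4 = -136/-4 = 34
q_6 = (-634 + 34) / -4 = -600/-4 = 150
q_5 = (34 + 150) / -4 = 184/-4 = -46
q_4 = (150 + (-46)) / -4 = 104/-4 = -26
q_3 = (-46 + (-26)) / -4 = -72/-4 = 18
q_2 = (-26 + 18) / -4 = -8/-4 = 2

2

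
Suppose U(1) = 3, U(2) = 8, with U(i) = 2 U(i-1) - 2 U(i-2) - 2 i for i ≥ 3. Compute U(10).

U(3) = 2(8) - 2(3) - 6 = 4
U(4) = 2(4) - 2(8) - 8 = -16
U(5) = 2(-16) - 2(4) - 10 = -50
U(6) = 2(-50) - 2(-16) - 12 = -80
U(7) = 2(-80) - 2(-50) - 14 = -74
U(8) = 2(-74) - 2(-80) - 16 = -4
U(9) = 2(-4) - 2(-74) - 18 = 122
U(10) = 2(122) - 2(-4) - 20 = 232

232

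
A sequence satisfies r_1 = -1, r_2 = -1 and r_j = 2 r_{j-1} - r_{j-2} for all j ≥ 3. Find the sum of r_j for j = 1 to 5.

r_3 = 2·(-1) - (-1) = -1
r_4 = 2·(-1) - (-1) = -1
r_5 = 2·(-1) - (-1) = -1
Sum = (-1) + (-1) + (-1) + (-1) + (-1) = -5

-5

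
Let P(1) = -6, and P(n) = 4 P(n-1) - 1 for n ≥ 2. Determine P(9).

-415061

P(2) = 4·(-6) - 1 = -25
P(3) = 4·(-25) - 1 = -101
P(4) = 4·(-101) - 1 = -405
P(5) = 4·(-405) - 1 = -1621
P(6) = 4·(-1621) - 1 = -6485
P(7) = 4·(-6485) - 1 = -25941
P(8) = 4·(-25941) - 1 = -103765
P(9) = 4·(-103765) - 1 = -415061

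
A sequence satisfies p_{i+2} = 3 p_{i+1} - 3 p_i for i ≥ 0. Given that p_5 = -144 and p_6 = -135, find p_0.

5

Rearranging, p_{i-2} = (p_i - 3 p_{i-1}) / -3.
p_4 = (-135 - 3(-144)) / -3 = 297/-3 = -99
p_3 = (-144 - 3(-99)) / -3 = 153/-3 = -51
p_2 = (-99 - 3(-51)) / -3 = 54/-3 = -18
p_1 = (-51 - 3(-18)) / -3 = 3/-3 = -1
p_0 = (-18 - 3(-1)) / -3 = -15/-3 = 5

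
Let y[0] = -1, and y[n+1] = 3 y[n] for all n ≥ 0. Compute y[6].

-729

y[1] = 3*(-1) = -3
y[2] = 3*(-3) = -9
y[3] = 3*(-9) = -27
y[4] = 3*(-27) = -81
y[5] = 3*(-81) = -243
y[6] = 3*(-243) = -729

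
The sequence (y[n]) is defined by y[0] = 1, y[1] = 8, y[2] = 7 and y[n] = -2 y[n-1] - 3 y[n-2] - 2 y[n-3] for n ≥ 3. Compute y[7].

y[3] = -2*7 - 3*8 - 2*1 = -40
y[4] = -2*(-40) - 3*7 - 2*8 = 43
y[5] = -2*43 - 3*(-40) - 2*7 = 20
y[6] = -2*20 - 3*43 - 2*(-40) = -89
y[7] = -2*(-89) - 3*20 - 2*43 = 32

32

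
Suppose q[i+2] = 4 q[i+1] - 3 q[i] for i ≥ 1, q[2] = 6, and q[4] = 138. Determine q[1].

Let q[1] = w.
q[3] = 24 - 3w
q[4] = 78 - 12w
So 78 - 12w = 138, giving w = -5.

-5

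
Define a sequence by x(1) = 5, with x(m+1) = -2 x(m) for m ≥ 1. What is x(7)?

x(2) = -2·5 = -10
x(3) = -2·(-10) = 20
x(4) = -2·20 = -40
x(5) = -2·(-40) = 80
x(6) = -2·80 = -160
x(7) = -2·(-160) = 320

320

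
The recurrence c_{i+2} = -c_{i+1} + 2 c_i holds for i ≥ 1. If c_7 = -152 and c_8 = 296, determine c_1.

Rearranging, c_{i-2} = (c_i + c_{i-1}) / 2.
c_6 = (296 + (-152)) / 2 = 144/2 = 72
c_5 = (-152 + 72) / 2 = -80/2 = -40
c_4 = (72 + (-40)) / 2 = 32/2 = 16
c_3 = (-40 + 16) / 2 = -24/2 = -12
c_2 = (16 + (-12)) / 2 = 4/2 = 2
c_1 = (-12 + 2) / 2 = -10/2 = -5

-5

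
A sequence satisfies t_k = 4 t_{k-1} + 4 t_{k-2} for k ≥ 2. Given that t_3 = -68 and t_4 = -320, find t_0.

2

Rearranging, t_{k-2} = (t_k - 4 t_{k-1}) / 4.
t_2 = (-320 - 4(-68)) / 4 = -48/4 = -12
t_1 = (-68 - 4(-12)) / 4 = -20/4 = -5
t_0 = (-12 - 4(-5)) / 4 = 8/4 = 2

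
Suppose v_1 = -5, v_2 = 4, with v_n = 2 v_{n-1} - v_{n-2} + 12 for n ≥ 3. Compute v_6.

160

v_3 = 2*4 - (-5) + 12 = 25
v_4 = 2*25 - 4 + 12 = 58
v_5 = 2*58 - 25 + 12 = 103
v_6 = 2*103 - 58 + 12 = 160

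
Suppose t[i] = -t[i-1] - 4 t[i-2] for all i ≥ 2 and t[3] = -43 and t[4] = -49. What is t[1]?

5

Rearranging, t[i-2] = (t[i] + t[i-1]) / -4.
t[2] = (-49 + (-43)) / -4 = -92/-4 = 23
t[1] = (-43 + 23) / -4 = -20/-4 = 5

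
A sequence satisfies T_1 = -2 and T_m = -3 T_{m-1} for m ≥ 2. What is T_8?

4374

T_2 = -3(-2) = 6
T_3 = -3(6) = -18
T_4 = -3(-18) = 54
T_5 = -3(54) = -162
T_6 = -3(-162) = 486
T_7 = -3(486) = -1458
T_8 = -3(-1458) = 4374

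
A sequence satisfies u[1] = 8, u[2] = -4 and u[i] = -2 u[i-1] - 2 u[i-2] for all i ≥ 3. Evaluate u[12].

u[3] = -2(-4) - 2(8) = -8
u[4] = -2(-8) - 2(-4) = 24
u[5] = -2(24) - 2(-8) = -32
u[6] = -2(-32) - 2(24) = 16
u[7] = -2(16) - 2(-32) = 32
u[8] = -2(32) - 2(16) = -96
u[9] = -2(-96) - 2(32) = 128
u[10] = -2(128) - 2(-96) = -64
u[11] = -2(-64) - 2(128) = -128
u[12] = -2(-128) - 2(-64) = 384

384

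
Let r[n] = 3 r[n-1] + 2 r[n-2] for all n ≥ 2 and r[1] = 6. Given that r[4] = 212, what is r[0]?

Let r[0] = x.
r[2] = 18 + 2x
r[3] = 66 + 6x
r[4] = 234 + 22x
So 234 + 22x = 212, giving x = -1.

-1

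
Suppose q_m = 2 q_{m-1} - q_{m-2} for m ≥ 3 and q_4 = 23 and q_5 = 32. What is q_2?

5

Rearranging, q_{m-2} = -(q_m - 2 q_{m-1}).
q_3 = -(32 - 2·23) = 14
q_2 = -(23 - 2·14) = 5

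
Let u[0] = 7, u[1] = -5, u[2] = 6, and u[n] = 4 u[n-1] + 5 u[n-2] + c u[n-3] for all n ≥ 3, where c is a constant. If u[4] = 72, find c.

u[3] = -1 + 7c
u[4] = 26 + 23c
So 26 + 23c = 72, giving c = 2.

2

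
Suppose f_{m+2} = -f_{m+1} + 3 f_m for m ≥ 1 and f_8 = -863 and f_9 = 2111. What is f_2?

Rearranging, f_{m-2} = (f_m + f_{m-1}) / 3.
f_7 = (2111 + (-863)) / 3 = 1248/3 = 416
f_6 = (-863 + 416) / 3 = -447/3 = -149
f_5 = (416 + (-149)) / 3 = 267/3 = 89
f_4 = (-149 + 89) / 3 = -60/3 = -20
f_3 = (89 + (-20)) / 3 = 69/3 = 23
f_2 = (-20 + 23) / 3 = 3/3 = 1

1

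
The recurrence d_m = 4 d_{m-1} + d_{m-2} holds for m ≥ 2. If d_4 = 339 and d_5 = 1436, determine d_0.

3

Rearranging, d_{m-2} = d_m - 4 d_{m-1}.
d_3 = 1436 - 4·339 = 80
d_2 = 339 - 4·80 = 19
d_1 = 80 - 4·19 = 4
d_0 = 19 - 4·4 = 3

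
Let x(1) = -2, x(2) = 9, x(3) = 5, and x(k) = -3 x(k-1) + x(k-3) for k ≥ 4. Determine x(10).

x(4) = -3*5 + (-2) = -17
x(5) = -3*(-17) + 9 = 60
x(6) = -3*60 + 5 = -175
x(7) = -3*(-175) + (-17) = 508
x(8) = -3*508 + 60 = -1464
x(9) = -3*(-1464) + (-175) = 4217
x(10) = -3*4217 + 508 = -12143

-12143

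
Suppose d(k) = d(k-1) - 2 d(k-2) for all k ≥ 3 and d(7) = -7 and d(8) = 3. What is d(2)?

-1

Rearranging, d(k-2) = (d(k) - d(k-1)) / -2.
d(6) = (3 - (-7)) / -2 = 10/-2 = -5
d(5) = (-7 - (-5)) / -2 = -2/-2 = 1
d(4) = (-5 - 1) / -2 = -6/-2 = 3
d(3) = (1 - 3) / -2 = -2/-2 = 1
d(2) = (3 - 1) / -2 = 2/-2 = -1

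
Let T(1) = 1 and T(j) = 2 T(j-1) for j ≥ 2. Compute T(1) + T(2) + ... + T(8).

T(2) = 2·1 = 2
T(3) = 2·2 = 4
T(4) = 2·4 = 8
T(5) = 2·8 = 16
T(6) = 2·16 = 32
T(7) = 2·32 = 64
T(8) = 2·64 = 128
Sum = 1 + 2 + 4 + 8 + 16 + 32 + 64 + 128 = 255

255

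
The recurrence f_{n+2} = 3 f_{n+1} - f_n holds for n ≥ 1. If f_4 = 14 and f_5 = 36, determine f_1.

Rearranging, f_{n-2} = -(f_n - 3 f_{n-1}).
f_3 = -(36 - 3·14) = 6
f_2 = -(14 - 3·6) = 4
f_1 = -(6 - 3·4) = 6

6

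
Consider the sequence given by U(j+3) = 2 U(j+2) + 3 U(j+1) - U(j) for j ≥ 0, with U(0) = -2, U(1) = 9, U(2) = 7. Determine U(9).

22209

U(3) = 2(7) + 3(9) - (-2) = 43
U(4) = 2(43) + 3(7) - 9 = 98
U(5) = 2(98) + 3(43) - 7 = 318
U(6) = 2(318) + 3(98) - 43 = 887
U(7) = 2(887) + 3(318) - 98 = 2630
U(8) = 2(2630) + 3(887) - 318 = 7603
U(9) = 2(7603) + 3(2630) - 887 = 22209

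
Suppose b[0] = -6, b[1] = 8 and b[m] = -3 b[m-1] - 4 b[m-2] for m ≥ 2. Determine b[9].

2912

b[2] = -3(8) - 4(-6) = 0
b[3] = -3(0) - 4(8) = -32
b[4] = -3(-32) - 4(0) = 96
b[5] = -3(96) - 4(-32) = -160
b[6] = -3(-160) - 4(96) = 96
b[7] = -3(96) - 4(-160) = 352
b[8] = -3(352) - 4(96) = -1440
b[9] = -3(-1440) - 4(352) = 2912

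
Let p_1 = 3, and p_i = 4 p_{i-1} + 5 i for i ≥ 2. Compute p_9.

451453

p_2 = 4*3 + 10 = 22
p_3 = 4*22 + 15 = 103
p_4 = 4*103 + 20 = 432
p_5 = 4*432 + 25 = 1753
p_6 = 4*1753 + 30 = 7042
p_7 = 4*7042 + 35 = 28203
p_8 = 4*28203 + 40 = 112852
p_9 = 4*112852 + 45 = 451453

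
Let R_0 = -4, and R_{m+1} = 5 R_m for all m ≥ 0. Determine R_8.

-1562500

R_1 = 5·(-4) = -20
R_2 = 5·(-20) = -100
R_3 = 5·(-100) = -500
R_4 = 5·(-500) = -2500
R_5 = 5·(-2500) = -12500
R_6 = 5·(-12500) = -62500
R_7 = 5·(-62500) = -312500
R_8 = 5·(-312500) = -1562500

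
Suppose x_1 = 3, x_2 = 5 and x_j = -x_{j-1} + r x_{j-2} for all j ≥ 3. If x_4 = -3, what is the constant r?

x_3 = -5 + 3r
x_4 = 5 + 2r
So 5 + 2r = -3, giving r = -4.

-4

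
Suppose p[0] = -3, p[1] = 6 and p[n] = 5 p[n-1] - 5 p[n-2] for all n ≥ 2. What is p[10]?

1743750

p[2] = 5·6 - 5·(-3) = 45
p[3] = 5·45 - 5·6 = 195
p[4] = 5·195 - 5·45 = 750
p[5] = 5·750 - 5·195 = 2775
p[6] = 5·2775 - 5·750 = 10125
p[7] = 5·10125 - 5·2775 = 36750
p[8] = 5·36750 - 5·10125 = 133125
p[9] = 5·133125 - 5·36750 = 481875
p[10] = 5·481875 - 5·133125 = 1743750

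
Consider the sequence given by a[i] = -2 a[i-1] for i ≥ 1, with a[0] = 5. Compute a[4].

a[1] = -2*5 = -10
a[2] = -2*(-10) = 20
a[3] = -2*20 = -40
a[4] = -2*(-40) = 80

80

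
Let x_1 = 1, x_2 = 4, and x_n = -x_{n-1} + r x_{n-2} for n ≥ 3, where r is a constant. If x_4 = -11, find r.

-5

x_3 = -4 + r
x_4 = 4 + 3r
So 4 + 3r = -11, giving r = -5.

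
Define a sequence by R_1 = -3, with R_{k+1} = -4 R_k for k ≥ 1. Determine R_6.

3072

R_2 = -4*(-3) = 12
R_3 = -4*12 = -48
R_4 = -4*(-48) = 192
R_5 = -4*192 = -768
R_6 = -4*(-768) = 3072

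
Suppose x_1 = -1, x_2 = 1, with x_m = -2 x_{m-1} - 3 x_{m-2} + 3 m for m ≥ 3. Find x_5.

x_3 = -2*1 - 3*(-1) + 9 = 10
x_4 = -2*10 - 3*1 + 12 = -11
x_5 = -2*(-11) - 3*10 + 15 = 7

7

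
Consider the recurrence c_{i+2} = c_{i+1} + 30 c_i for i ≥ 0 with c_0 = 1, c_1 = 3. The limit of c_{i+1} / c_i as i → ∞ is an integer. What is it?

6

The characteristic equation is r^2 - r - 30 = 0, which factors as (r - 6)(r + 5) = 0.
So the roots are 6 and -5. Since |6| > |-5| and the coefficient of 6^i is non-zero, the ratio tends to 6.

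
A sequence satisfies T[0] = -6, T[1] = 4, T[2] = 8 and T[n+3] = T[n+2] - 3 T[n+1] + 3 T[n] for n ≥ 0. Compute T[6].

T[3] = 8 - 3*4 + 3*(-6) = -22
T[4] = (-22) - 3*8 + 3*4 = -34
T[5] = (-34) - 3*(-22) + 3*8 = 56
T[6] = 56 - 3*(-34) + 3*(-22) = 92

92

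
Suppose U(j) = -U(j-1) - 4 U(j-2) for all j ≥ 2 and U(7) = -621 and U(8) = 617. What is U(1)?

3

Rearranging, U(j-2) = (U(j) + U(j-1)) / -4.
U(6) = (617 + (-621)) / -4 = -4/-4 = 1
U(5) = (-621 + 1) / -4 = -620/-4 = 155
U(4) = (1 + 155) / -4 = 156/-4 = -39
U(3) = (155 + (-39)) / -4 = 116/-4 = -29
U(2) = (-39 + (-29)) / -4 = -68/-4 = 17
U(1) = (-29 + 17) / -4 = -12/-4 = 3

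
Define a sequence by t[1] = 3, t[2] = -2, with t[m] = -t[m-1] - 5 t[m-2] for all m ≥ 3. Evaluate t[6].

t[3] = -(-2) - 5·3 = -13
t[4] = -(-13) - 5·(-2) = 23
t[5] = -23 - 5·(-13) = 42
t[6] = -42 - 5·23 = -157

-157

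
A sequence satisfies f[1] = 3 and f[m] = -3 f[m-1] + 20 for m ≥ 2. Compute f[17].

The fixed point is 20/(1 + 3) = 5, so f[m] - 5 = -3(f[m-1] - 5).
Hence f[m] = -2·(-3)^{m-1} + 5.
f[17] = -2·(-3)^{16} + 5 = -2·43046721 + 5 = -86093437.

-86093437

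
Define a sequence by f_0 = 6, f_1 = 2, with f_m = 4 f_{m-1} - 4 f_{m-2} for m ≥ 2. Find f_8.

-8704

f_2 = 4·2 - 4·6 = -16
f_3 = 4·(-16) - 4·2 = -72
f_4 = 4·(-72) - 4·(-16) = -224
f_5 = 4·(-224) - 4·(-72) = -608
f_6 = 4·(-608) - 4·(-224) = -1536
f_7 = 4·(-1536) - 4·(-608) = -3712
f_8 = 4·(-3712) - 4·(-1536) = -8704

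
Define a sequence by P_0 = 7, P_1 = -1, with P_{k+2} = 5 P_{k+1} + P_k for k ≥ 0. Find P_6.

1267

P_2 = 5·(-1) + 7 = 2
P_3 = 5·2 + (-1) = 9
P_4 = 5·9 + 2 = 47
P_5 = 5·47 + 9 = 244
P_6 = 5·244 + 47 = 1267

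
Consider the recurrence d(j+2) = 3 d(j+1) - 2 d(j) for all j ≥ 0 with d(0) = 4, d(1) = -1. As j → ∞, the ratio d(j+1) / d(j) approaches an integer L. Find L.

2

The characteristic equation is r^2 - 3r + 2 = 0, which factors as (r - 2)(r - 1) = 0.
So the roots are 2 and 1. Since |2| > |1| and the coefficient of 2^j is non-zero, the ratio tends to 2.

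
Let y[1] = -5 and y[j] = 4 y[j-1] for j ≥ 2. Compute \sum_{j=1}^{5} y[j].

y[2] = 4·(-5) = -20
y[3] = 4·(-20) = -80
y[4] = 4·(-80) = -320
y[5] = 4·(-320) = -1280
Sum = (-5) + (-20) + (-80) + (-320) + (-1280) = -1705

-1705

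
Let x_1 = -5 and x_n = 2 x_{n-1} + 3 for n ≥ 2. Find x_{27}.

The fixed point is 3/(1 - 2) = -3, so x_n + 3 = 2(x_{n-1} + 3).
Hence x_n = -2·2^{n-1} - 3.
x_{27} = -2·2^{26} - 3 = -2·67108864 - 3 = -134217731.

-134217731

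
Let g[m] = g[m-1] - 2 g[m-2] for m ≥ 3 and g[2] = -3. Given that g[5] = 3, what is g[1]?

Let g[1] = z.
g[3] = -3 - 2z
g[4] = 3 - 2z
g[5] = 9 + 2z
So 9 + 2z = 3, giving z = -3.

-3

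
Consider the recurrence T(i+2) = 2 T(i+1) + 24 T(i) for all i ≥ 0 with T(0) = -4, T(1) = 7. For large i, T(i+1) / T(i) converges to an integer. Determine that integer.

6

The characteristic equation is r^2 - 2r - 24 = 0, which factors as (r - 6)(r + 4) = 0.
So the roots are 6 and -4. Since |6| > |-4| and the coefficient of 6^i is non-zero, the ratio tends to 6.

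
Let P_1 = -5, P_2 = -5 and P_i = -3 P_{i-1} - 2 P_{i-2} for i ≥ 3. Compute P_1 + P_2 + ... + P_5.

P_3 = -3·(-5) - 2·(-5) = 25
P_4 = -3·25 - 2·(-5) = -65
P_5 = -3·(-65) - 2·25 = 145
Sum = (-5) + (-5) + 25 + (-65) + 145 = 95

95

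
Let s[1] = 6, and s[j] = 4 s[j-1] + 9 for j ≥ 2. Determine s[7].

36861

s[2] = 4*6 + 9 = 33
s[3] = 4*33 + 9 = 141
s[4] = 4*141 + 9 = 573
s[5] = 4*573 + 9 = 2301
s[6] = 4*2301 + 9 = 9213
s[7] = 4*9213 + 9 = 36861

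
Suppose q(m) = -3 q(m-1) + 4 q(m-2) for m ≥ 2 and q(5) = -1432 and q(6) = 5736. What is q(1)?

Rearranging, q(m-2) = (q(m) + 3 q(m-1)) / 4.
q(4) = (5736 + 3*(-1432)) / 4 = 1440/4 = 360
q(3) = (-1432 + 3*360) / 4 = -352/4 = -88
q(2) = (360 + 3*(-88)) / 4 = 96/4 = 24
q(1) = (-88 + 3*24) / 4 = -16/4 = -4

-4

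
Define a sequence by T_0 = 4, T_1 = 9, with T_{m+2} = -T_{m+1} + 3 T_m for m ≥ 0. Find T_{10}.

T_2 = -9 + 3(4) = 3
T_3 = -3 + 3(9) = 24
T_4 = -24 + 3(3) = -15
T_5 = -(-15) + 3(24) = 87
T_6 = -87 + 3(-15) = -132
T_7 = -(-132) + 3(87) = 393
T_8 = -393 + 3(-132) = -789
T_9 = -(-789) + 3(393) = 1968
T_{10} = -1968 + 3(-789) = -4335

-4335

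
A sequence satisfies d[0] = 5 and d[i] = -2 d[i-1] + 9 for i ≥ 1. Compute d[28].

The fixed point is 9/(1 + 2) = 3, so d[i] - 3 = -2(d[i-1] - 3).
Hence d[i] = 2·(-2)^i + 3.
d[28] = 2·(-2)^{28} + 3 = 2·268435456 + 3 = 536870915.

536870915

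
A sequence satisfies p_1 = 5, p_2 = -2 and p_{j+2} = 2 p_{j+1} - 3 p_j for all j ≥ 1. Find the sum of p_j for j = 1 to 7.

212

p_3 = 2(-2) - 3(5) = -19
p_4 = 2(-19) - 3(-2) = -32
p_5 = 2(-32) - 3(-19) = -7
p_6 = 2(-7) - 3(-32) = 82
p_7 = 2(82) - 3(-7) = 185
Sum = 5 + (-2) + (-19) + (-32) + (-7) + 82 + 185 = 212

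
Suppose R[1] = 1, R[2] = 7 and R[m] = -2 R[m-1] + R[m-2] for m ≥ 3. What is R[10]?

6487

R[3] = -2*7 + 1 = -13
R[4] = -2*(-13) + 7 = 33
R[5] = -2*33 + (-13) = -79
R[6] = -2*(-79) + 33 = 191
R[7] = -2*191 + (-79) = -461
R[8] = -2*(-461) + 191 = 1113
R[9] = -2*1113 + (-461) = -2687
R[10] = -2*(-2687) + 1113 = 6487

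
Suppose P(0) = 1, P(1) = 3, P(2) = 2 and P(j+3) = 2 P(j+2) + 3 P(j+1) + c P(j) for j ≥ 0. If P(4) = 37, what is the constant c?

P(3) = 13 + c
P(4) = 32 + 5c
So 32 + 5c = 37, giving c = 1.

1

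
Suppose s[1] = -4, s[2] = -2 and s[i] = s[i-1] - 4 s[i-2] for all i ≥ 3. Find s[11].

-3346

s[3] = (-2) - 4·(-4) = 14
s[4] = 14 - 4·(-2) = 22
s[5] = 22 - 4·14 = -34
s[6] = (-34) - 4·22 = -122
s[7] = (-122) - 4·(-34) = 14
s[8] = 14 - 4·(-122) = 502
s[9] = 502 - 4·14 = 446
s[10] = 446 - 4·502 = -1562
s[11] = (-1562) - 4·446 = -3346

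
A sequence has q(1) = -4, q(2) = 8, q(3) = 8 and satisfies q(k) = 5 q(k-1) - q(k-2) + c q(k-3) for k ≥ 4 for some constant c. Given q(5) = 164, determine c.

q(4) = 32 - 4c
q(5) = 152 - 12c
So 152 - 12c = 164, giving c = -1.

-1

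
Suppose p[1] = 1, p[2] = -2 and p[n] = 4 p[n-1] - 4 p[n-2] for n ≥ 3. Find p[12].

p[3] = 4(-2) - 4(1) = -12
p[4] = 4(-12) - 4(-2) = -40
p[5] = 4(-40) - 4(-12) = -112
p[6] = 4(-112) - 4(-40) = -288
p[7] = 4(-288) - 4(-112) = -704
p[8] = 4(-704) - 4(-288) = -1664
p[9] = 4(-1664) - 4(-704) = -3840
p[10] = 4(-3840) - 4(-1664) = -8704
p[11] = 4(-8704) - 4(-3840) = -19456
p[12] = 4(-19456) - 4(-8704) = -43008

-43008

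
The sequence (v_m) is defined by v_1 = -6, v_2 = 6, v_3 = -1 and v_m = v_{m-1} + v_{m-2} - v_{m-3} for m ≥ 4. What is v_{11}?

v_4 = (-1) + 6 - (-6) = 11
v_5 = 11 + (-1) - 6 = 4
v_6 = 4 + 11 - (-1) = 16
v_7 = 16 + 4 - 11 = 9
v_8 = 9 + 16 - 4 = 21
v_9 = 21 + 9 - 16 = 14
v_{10} = 14 + 21 - 9 = 26
v_{11} = 26 + 14 - 21 = 19

19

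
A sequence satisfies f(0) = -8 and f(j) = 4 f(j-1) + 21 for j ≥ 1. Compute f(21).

The fixed point is 21/(1 - 4) = -7, so f(j) + 7 = 4(f(j-1) + 7).
Hence f(j) = -1·4^j - 7.
f(21) = -1·4^{21} - 7 = -1·4398046511104 - 7 = -4398046511111.

-4398046511111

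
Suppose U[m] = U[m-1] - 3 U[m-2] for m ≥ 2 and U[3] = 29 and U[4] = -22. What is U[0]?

-7

Rearranging, U[m-2] = (U[m] - U[m-1]) / -3.
U[2] = (-22 - 29) / -3 = -51/-3 = 17
U[1] = (29 - 17) / -3 = 12/-3 = -4
U[0] = (17 - (-4)) / -3 = 21/-3 = -7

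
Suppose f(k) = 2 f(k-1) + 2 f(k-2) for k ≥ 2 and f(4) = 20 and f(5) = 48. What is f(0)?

7

Rearranging, f(k-2) = (f(k) - 2 f(k-1)) / 2.
f(3) = (48 - 2(20)) / 2 = 8/2 = 4
f(2) = (20 - 2(4)) / 2 = 12/2 = 6
f(1) = (4 - 2(6)) / 2 = -8/2 = -4
f(0) = (6 - 2(-4)) / 2 = 14/2 = 7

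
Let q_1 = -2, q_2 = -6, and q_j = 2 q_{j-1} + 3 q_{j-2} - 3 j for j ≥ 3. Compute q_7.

q_3 = 2(-6) + 3(-2) - 9 = -27
q_4 = 2(-27) + 3(-6) - 12 = -84
q_5 = 2(-84) + 3(-27) - 15 = -264
q_6 = 2(-264) + 3(-84) - 18 = -798
q_7 = 2(-798) + 3(-264) - 21 = -2409

-2409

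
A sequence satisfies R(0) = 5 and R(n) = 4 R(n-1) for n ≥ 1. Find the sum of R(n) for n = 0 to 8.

436905

R(1) = 4*5 = 20
R(2) = 4*20 = 80
R(3) = 4*80 = 320
R(4) = 4*320 = 1280
R(5) = 4*1280 = 5120
R(6) = 4*5120 = 20480
R(7) = 4*20480 = 81920
R(8) = 4*81920 = 327680
Sum = 5 + 20 + 80 + 320 + 1280 + 5120 + 20480 + 81920 + 327680 = 436905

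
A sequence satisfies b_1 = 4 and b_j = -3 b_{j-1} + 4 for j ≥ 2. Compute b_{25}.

847288609444

The fixed point is 4/(1 + 3) = 1, so b_j - 1 = -3(b_{j-1} - 1).
Hence b_j = 3·(-3)^{j-1} + 1.
b_{25} = 3·(-3)^{24} + 1 = 3·282429536481 + 1 = 847288609444.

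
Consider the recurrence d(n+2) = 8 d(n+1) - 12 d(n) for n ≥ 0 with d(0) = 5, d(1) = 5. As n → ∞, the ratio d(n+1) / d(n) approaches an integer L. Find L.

The characteristic equation is r^2 - 8r + 12 = 0, which factors as (r - 6)(r - 2) = 0.
So the roots are 6 and 2. Since |6| > |2| and the coefficient of 6^n is non-zero, the ratio tends to 6.

6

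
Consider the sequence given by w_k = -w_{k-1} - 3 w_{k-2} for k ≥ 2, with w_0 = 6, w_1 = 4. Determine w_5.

-86

w_2 = -4 - 3*6 = -22
w_3 = -(-22) - 3*4 = 10
w_4 = -10 - 3*(-22) = 56
w_5 = -56 - 3*10 = -86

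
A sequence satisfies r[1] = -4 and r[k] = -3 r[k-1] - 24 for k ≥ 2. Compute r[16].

The fixed point is -24/(1 + 3) = -6, so r[k] + 6 = -3(r[k-1] + 6).
Hence r[k] = 2·(-3)^{k-1} - 6.
r[16] = 2·(-3)^{15} - 6 = 2·-14348907 - 6 = -28697820.

-28697820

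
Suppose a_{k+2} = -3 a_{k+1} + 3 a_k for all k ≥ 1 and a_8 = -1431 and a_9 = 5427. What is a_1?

Rearranging, a_{k-2} = (a_k + 3 a_{k-1}) / 3.
a_7 = (5427 + 3(-1431)) / 3 = 1134/3 = 378
a_6 = (-1431 + 3(378)) / 3 = -297/3 = -99
a_5 = (378 + 3(-99)) / 3 = 81/3 = 27
a_4 = (-99 + 3(27)) / 3 = -18/3 = -6
a_3 = (27 + 3(-6)) / 3 = 9/3 = 3
a_2 = (-6 + 3(3)) / 3 = 3/3 = 1
a_1 = (3 + 3(1)) / 3 = 6/3 = 2

2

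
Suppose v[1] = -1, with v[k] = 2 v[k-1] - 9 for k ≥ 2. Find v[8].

-1271

v[2] = 2·(-1) - 9 = -11
v[3] = 2·(-11) - 9 = -31
v[4] = 2·(-31) - 9 = -71
v[5] = 2·(-71) - 9 = -151
v[6] = 2·(-151) - 9 = -311
v[7] = 2·(-311) - 9 = -631
v[8] = 2·(-631) - 9 = -1271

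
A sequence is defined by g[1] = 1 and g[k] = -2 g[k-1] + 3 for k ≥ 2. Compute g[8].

1

g[2] = -2*1 + 3 = 1
g[3] = -2*1 + 3 = 1
g[4] = -2*1 + 3 = 1
g[5] = -2*1 + 3 = 1
g[6] = -2*1 + 3 = 1
g[7] = -2*1 + 3 = 1
g[8] = -2*1 + 3 = 1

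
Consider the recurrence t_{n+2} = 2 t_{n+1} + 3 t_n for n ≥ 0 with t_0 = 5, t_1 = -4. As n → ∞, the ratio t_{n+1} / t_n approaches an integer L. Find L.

3

The characteristic equation is r^2 - 2r - 3 = 0, which factors as (r - 3)(r + 1) = 0.
So the roots are 3 and -1. Since |3| > |-1| and the coefficient of 3^n is non-zero, the ratio tends to 3.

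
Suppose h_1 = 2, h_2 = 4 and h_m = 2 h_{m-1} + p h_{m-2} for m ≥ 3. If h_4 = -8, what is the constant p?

-3

h_3 = 8 + 2p
h_4 = 16 + 8p
So 16 + 8p = -8, giving p = -3.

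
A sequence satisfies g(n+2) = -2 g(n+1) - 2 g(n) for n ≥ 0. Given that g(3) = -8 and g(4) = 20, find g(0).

-5

Rearranging, g(n-2) = (g(n) + 2 g(n-1)) / -2.
g(2) = (20 + 2*(-8)) / -2 = 4/-2 = -2
g(1) = (-8 + 2*(-2)) / -2 = -12/-2 = 6
g(0) = (-2 + 2*6) / -2 = 10/-2 = -5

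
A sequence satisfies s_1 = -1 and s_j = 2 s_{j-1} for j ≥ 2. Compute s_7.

-64

s_2 = 2(-1) = -2
s_3 = 2(-2) = -4
s_4 = 2(-4) = -8
s_5 = 2(-8) = -16
s_6 = 2(-16) = -32
s_7 = 2(-32) = -64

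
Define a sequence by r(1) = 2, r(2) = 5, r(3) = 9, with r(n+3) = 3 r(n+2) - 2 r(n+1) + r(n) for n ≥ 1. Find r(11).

7009

r(4) = 3·9 - 2·5 + 2 = 19
r(5) = 3·19 - 2·9 + 5 = 44
r(6) = 3·44 - 2·19 + 9 = 103
r(7) = 3·103 - 2·44 + 19 = 240
r(8) = 3·240 - 2·103 + 44 = 558
r(9) = 3·558 - 2·240 + 103 = 1297
r(10) = 3·1297 - 2·558 + 240 = 3015
r(11) = 3·3015 - 2·1297 + 558 = 7009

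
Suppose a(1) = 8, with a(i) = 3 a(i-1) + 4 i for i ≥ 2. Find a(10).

255856

a(2) = 3(8) + 8 = 32
a(3) = 3(32) + 12 = 108
a(4) = 3(108) + 16 = 340
a(5) = 3(340) + 20 = 1040
a(6) = 3(1040) + 24 = 3144
a(7) = 3(3144) + 28 = 9460
a(8) = 3(9460) + 32 = 28412
a(9) = 3(28412) + 36 = 85272
a(10) = 3(85272) + 40 = 255856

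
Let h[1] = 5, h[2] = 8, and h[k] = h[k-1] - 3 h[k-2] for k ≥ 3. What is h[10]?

-67

h[3] = 8 - 3(5) = -7
h[4] = (-7) - 3(8) = -31
h[5] = (-31) - 3(-7) = -10
h[6] = (-10) - 3(-31) = 83
h[7] = 83 - 3(-10) = 113
h[8] = 113 - 3(83) = -136
h[9] = (-136) - 3(113) = -475
h[10] = (-475) - 3(-136) = -67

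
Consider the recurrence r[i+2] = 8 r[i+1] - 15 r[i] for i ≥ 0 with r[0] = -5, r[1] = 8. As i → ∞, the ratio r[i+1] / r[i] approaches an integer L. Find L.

5

The characteristic equation is r^2 - 8r + 15 = 0, which factors as (r - 5)(r - 3) = 0.
So the roots are 5 and 3. Since |5| > |3| and the coefficient of 5^i is non-zero, the ratio tends to 5.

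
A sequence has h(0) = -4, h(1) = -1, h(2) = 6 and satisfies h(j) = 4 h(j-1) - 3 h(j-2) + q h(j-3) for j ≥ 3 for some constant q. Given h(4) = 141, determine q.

-3

h(3) = 27 - 4q
h(4) = 90 - 17q
So 90 - 17q = 141, giving q = -3.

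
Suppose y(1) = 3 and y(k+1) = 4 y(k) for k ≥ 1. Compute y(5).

768

y(2) = 4·3 = 12
y(3) = 4·12 = 48
y(4) = 4·48 = 192
y(5) = 4·192 = 768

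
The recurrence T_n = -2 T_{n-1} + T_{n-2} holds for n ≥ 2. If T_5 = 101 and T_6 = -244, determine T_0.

Rearranging, T_{n-2} = T_n + 2 T_{n-1}.
T_4 = -244 + 2*101 = -42
T_3 = 101 + 2*(-42) = 17
T_2 = -42 + 2*17 = -8
T_1 = 17 + 2*(-8) = 1
T_0 = -8 + 2*1 = -6

-6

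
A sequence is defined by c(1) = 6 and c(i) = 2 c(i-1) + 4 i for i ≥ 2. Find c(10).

9168

c(2) = 2·6 + 8 = 20
c(3) = 2·20 + 12 = 52
c(4) = 2·52 + 16 = 120
c(5) = 2·120 + 20 = 260
c(6) = 2·260 + 24 = 544
c(7) = 2·544 + 28 = 1116
c(8) = 2·1116 + 32 = 2264
c(9) = 2·2264 + 36 = 4564
c(10) = 2·4564 + 40 = 9168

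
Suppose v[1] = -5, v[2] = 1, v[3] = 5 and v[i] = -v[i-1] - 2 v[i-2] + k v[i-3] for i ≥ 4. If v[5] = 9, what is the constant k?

v[4] = -7 - 5k
v[5] = -3 + 6k
So -3 + 6k = 9, giving k = 2.

2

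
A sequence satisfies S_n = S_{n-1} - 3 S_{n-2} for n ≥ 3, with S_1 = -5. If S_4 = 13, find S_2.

1

Let S_2 = v.
S_3 = 15 + v
S_4 = 15 - 2v
So 15 - 2v = 13, giving v = 1.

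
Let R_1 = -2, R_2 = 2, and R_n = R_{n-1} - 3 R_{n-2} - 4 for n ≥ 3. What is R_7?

54

R_3 = 2 - 3*(-2) - 4 = 4
R_4 = 4 - 3*2 - 4 = -6
R_5 = (-6) - 3*4 - 4 = -22
R_6 = (-22) - 3*(-6) - 4 = -8
R_7 = (-8) - 3*(-22) - 4 = 54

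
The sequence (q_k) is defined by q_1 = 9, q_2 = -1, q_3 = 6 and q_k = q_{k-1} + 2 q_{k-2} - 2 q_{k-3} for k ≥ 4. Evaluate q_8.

-92

q_4 = 6 + 2(-1) - 2(9) = -14
q_5 = (-14) + 2(6) - 2(-1) = 0
q_6 = 0 + 2(-14) - 2(6) = -40
q_7 = (-40) + 2(0) - 2(-14) = -12
q_8 = (-12) + 2(-40) - 2(0) = -92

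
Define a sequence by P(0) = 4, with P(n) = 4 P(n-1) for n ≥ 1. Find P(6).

P(1) = 4·4 = 16
P(2) = 4·16 = 64
P(3) = 4·64 = 256
P(4) = 4·256 = 1024
P(5) = 4·1024 = 4096
P(6) = 4·4096 = 16384

16384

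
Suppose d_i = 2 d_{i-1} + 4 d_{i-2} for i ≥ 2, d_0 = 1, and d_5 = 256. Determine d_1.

2

Let d_1 = z.
d_2 = 4 + 2z
d_3 = 8 + 8z
d_4 = 32 + 24z
d_5 = 96 + 80z
So 96 + 80z = 256, giving z = 2.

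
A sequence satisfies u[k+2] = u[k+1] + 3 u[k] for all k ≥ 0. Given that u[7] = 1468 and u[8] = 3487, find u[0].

9

Rearranging, u[k-2] = (u[k] - u[k-1]) / 3.
u[6] = (3487 - 1468) / 3 = 2019/3 = 673
u[5] = (1468 - 673) / 3 = 795/3 = 265
u[4] = (673 - 265) / 3 = 408/3 = 136
u[3] = (265 - 136) / 3 = 129/3 = 43
u[2] = (136 - 43) / 3 = 93/3 = 31
u[1] = (43 - 31) / 3 = 12/3 = 4
u[0] = (31 - 4) / 3 = 27/3 = 9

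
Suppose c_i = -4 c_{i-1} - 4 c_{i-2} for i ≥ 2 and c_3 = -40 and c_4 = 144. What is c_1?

6

Rearranging, c_{i-2} = (c_i + 4 c_{i-1}) / -4.
c_2 = (144 + 4*(-40)) / -4 = -16/-4 = 4
c_1 = (-40 + 4*4) / -4 = -24/-4 = 6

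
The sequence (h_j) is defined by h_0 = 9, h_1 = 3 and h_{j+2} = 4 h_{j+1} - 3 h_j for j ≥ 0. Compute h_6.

h_2 = 4*3 - 3*9 = -15
h_3 = 4*(-15) - 3*3 = -69
h_4 = 4*(-69) - 3*(-15) = -231
h_5 = 4*(-231) - 3*(-69) = -717
h_6 = 4*(-717) - 3*(-231) = -2175

-2175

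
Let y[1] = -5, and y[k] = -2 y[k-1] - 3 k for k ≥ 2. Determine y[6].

y[2] = -2·(-5) - 6 = 4
y[3] = -2·4 - 9 = -17
y[4] = -2·(-17) - 12 = 22
y[5] = -2·22 - 15 = -59
y[6] = -2·(-59) - 18 = 100

100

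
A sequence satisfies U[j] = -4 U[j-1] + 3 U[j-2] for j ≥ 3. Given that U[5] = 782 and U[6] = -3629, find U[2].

Rearranging, U[j-2] = (U[j] + 4 U[j-1]) / 3.
U[4] = (-3629 + 4·782) / 3 = -501/3 = -167
U[3] = (782 + 4·(-167)) / 3 = 114/3 = 38
U[2] = (-167 + 4·38) / 3 = -15/3 = -5

-5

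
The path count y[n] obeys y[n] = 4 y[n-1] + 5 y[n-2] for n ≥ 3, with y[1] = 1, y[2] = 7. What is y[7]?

y[3] = 4*7 + 5*1 = 33
y[4] = 4*33 + 5*7 = 167
y[5] = 4*167 + 5*33 = 833
y[6] = 4*833 + 5*167 = 4167
y[7] = 4*4167 + 5*833 = 20833

20833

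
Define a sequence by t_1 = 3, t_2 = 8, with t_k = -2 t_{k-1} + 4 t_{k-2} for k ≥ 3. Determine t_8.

t_3 = -2*8 + 4*3 = -4
t_4 = -2*(-4) + 4*8 = 40
t_5 = -2*40 + 4*(-4) = -96
t_6 = -2*(-96) + 4*40 = 352
t_7 = -2*352 + 4*(-96) = -1088
t_8 = -2*(-1088) + 4*352 = 3584

3584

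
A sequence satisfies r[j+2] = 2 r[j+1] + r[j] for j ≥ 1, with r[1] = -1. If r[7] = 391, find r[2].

Let r[2] = x.
r[3] = -1 + 2x
r[4] = -2 + 5x
r[5] = -5 + 12x
r[6] = -12 + 29x
r[7] = -29 + 70x
So -29 + 70x = 391, giving x = 6.

6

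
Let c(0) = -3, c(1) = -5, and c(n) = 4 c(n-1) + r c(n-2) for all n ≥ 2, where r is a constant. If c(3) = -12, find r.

-4

c(2) = -20 - 3r
c(3) = -80 - 17r
So -80 - 17r = -12, giving r = -4.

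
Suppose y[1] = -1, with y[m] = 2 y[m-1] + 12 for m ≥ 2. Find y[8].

y[2] = 2*(-1) + 12 = 10
y[3] = 2*10 + 12 = 32
y[4] = 2*32 + 12 = 76
y[5] = 2*76 + 12 = 164
y[6] = 2*164 + 12 = 340
y[7] = 2*340 + 12 = 692
y[8] = 2*692 + 12 = 1396

1396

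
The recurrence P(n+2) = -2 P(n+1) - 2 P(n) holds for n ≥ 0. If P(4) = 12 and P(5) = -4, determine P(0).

Rearranging, P(n-2) = (P(n) + 2 P(n-1)) / -2.
P(3) = (-4 + 2·12) / -2 = 20/-2 = -10
P(2) = (12 + 2·(-10)) / -2 = -8/-2 = 4
P(1) = (-10 + 2·4) / -2 = -2/-2 = 1
P(0) = (4 + 2·1) / -2 = 6/-2 = -3

-3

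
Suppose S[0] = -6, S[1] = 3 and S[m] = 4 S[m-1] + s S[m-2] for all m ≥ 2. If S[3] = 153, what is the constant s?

-5

S[2] = 12 - 6s
S[3] = 48 - 21s
So 48 - 21s = 153, giving s = -5.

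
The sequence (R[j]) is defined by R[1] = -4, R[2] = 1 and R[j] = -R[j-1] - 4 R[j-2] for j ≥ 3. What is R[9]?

327

R[3] = -1 - 4(-4) = 15
R[4] = -15 - 4(1) = -19
R[5] = -(-19) - 4(15) = -41
R[6] = -(-41) - 4(-19) = 117
R[7] = -117 - 4(-41) = 47
R[8] = -47 - 4(117) = -515
R[9] = -(-515) - 4(47) = 327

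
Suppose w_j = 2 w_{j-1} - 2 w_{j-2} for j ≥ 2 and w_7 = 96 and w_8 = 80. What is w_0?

5

Rearranging, w_{j-2} = (w_j - 2 w_{j-1}) / -2.
w_6 = (80 - 2*96) / -2 = -112/-2 = 56
w_5 = (96 - 2*56) / -2 = -16/-2 = 8
w_4 = (56 - 2*8) / -2 = 40/-2 = -20
w_3 = (8 - 2*(-20)) / -2 = 48/-2 = -24
w_2 = (-20 - 2*(-24)) / -2 = 28/-2 = -14
w_1 = (-24 - 2*(-14)) / -2 = 4/-2 = -2
w_0 = (-14 - 2*(-2)) / -2 = -10/-2 = 5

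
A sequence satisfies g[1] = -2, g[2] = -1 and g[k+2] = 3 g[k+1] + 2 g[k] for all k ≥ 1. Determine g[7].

-1051

g[3] = 3*(-1) + 2*(-2) = -7
g[4] = 3*(-7) + 2*(-1) = -23
g[5] = 3*(-23) + 2*(-7) = -83
g[6] = 3*(-83) + 2*(-23) = -295
g[7] = 3*(-295) + 2*(-83) = -1051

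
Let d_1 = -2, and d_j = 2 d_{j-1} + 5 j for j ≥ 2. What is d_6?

d_2 = 2(-2) + 10 = 6
d_3 = 2(6) + 15 = 27
d_4 = 2(27) + 20 = 74
d_5 = 2(74) + 25 = 173
d_6 = 2(173) + 30 = 376

376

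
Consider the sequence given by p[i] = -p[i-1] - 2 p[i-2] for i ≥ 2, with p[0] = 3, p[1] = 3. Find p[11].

p[2] = -3 - 2*3 = -9
p[3] = -(-9) - 2*3 = 3
p[4] = -3 - 2*(-9) = 15
p[5] = -15 - 2*3 = -21
p[6] = -(-21) - 2*15 = -9
p[7] = -(-9) - 2*(-21) = 51
p[8] = -51 - 2*(-9) = -33
p[9] = -(-33) - 2*51 = -69
p[10] = -(-69) - 2*(-33) = 135
p[11] = -135 - 2*(-69) = 3

3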